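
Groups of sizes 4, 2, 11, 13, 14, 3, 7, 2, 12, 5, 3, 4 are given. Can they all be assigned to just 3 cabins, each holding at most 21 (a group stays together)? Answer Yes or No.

Total = 80; ⌈80/21⌉ = 4.
At least 4 cabins are required, but only 3 are allowed.

No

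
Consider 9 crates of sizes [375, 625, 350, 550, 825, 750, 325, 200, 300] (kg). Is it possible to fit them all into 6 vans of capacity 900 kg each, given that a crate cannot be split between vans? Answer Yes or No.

Yes

A valid assignment using 6 vans:
  van 1: 825 = 825
  van 2: 750 = 750
  van 3: 625 + 200 = 825
  van 4: 550 + 350 = 900
  van 5: 375 + 325 = 700
  van 6: 300 = 300
Every load is within 900 kg, so 6 vans suffice.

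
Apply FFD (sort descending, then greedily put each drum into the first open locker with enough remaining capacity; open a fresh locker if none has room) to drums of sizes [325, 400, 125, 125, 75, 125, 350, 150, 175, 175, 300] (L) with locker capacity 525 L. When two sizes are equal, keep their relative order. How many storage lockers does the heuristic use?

Sorted descending: 400, 350, 325, 300, 175, 175, 150, 125, 125, 125, 75.
  400 → locker 1 (new)  [load 400/525]
  350 → locker 2 (new)  [load 350/525]
  325 → locker 3 (new)  [load 325/525]
  300 → locker 4 (new)  [load 300/525]
  175 → locker 2  [load 525/525]
  175 → locker 3  [load 500/525]
  150 → locker 4  [load 450/525]
  125 → locker 1  [load 525/525]
  125 → locker 5 (new)  [load 125/525]
  125 → locker 5  [load 250/525]
  75 → locker 4  [load 525/525]
5 storage lockers opened.

5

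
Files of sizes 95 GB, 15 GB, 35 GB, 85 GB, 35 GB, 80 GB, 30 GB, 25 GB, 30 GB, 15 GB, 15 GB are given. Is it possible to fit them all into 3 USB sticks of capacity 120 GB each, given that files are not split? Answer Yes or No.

No

Total = 460 GB; ⌈460/120⌉ = 4.
At least 4 USB sticks are required, but only 3 are allowed.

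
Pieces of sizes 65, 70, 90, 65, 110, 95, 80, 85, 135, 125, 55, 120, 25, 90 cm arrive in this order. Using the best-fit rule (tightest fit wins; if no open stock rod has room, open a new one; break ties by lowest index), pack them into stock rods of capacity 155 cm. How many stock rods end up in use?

  65 → stock rod 1 (new)  [load 65/155]
  70 → stock rod 1  [load 135/155]
  90 → stock rod 2 (new)  [load 90/155]
  65 → stock rod 2  [load 155/155]
  110 → stock rod 3 (new)  [load 110/155]
  95 → stock rod 4 (new)  [load 95/155]
  80 → stock rod 5 (new)  [load 80/155]
  85 → stock rod 6 (new)  [load 85/155]
  135 → stock rod 7 (new)  [load 135/155]
  125 → stock rod 8 (new)  [load 125/155]
  55 → stock rod 4  [load 150/155]
  120 → stock rod 9 (new)  [load 120/155]
  25 → stock rod 8  [load 150/155]
  90 → stock rod 10 (new)  [load 90/155]
10 stock rods opened.

10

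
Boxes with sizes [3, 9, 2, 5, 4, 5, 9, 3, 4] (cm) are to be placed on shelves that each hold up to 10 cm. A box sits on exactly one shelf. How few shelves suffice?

5

Total = 9 + 9 + 5 + 5 + 4 + 4 + 3 + 3 + 2 = 44 cm.
Lower bound: ⌈44/10⌉ = 5 shelves.
A packing using 5 shelves:
  shelf 1: 9 = 9
  shelf 2: 9 = 9
  shelf 3: 5 + 5 = 10
  shelf 4: 4 + 4 + 2 = 10
  shelf 5: 3 + 3 = 6
This matches the lower bound, so 5 is optimal.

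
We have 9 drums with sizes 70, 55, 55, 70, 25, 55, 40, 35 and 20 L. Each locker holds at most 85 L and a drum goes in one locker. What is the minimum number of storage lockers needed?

Total = 70 + 70 + 55 + 55 + 55 + 40 + 35 + 25 + 20 = 425 L.
Lower bound: ⌈425/85⌉ = 5 storage lockers.
A packing using 6 storage lockers:
  locker 1: 70 = 70
  locker 2: 70 = 70
  locker 3: 55 + 25 = 80
  locker 4: 55 + 20 = 75
  locker 5: 55 = 55
  locker 6: 40 + 35 = 75
No arrangement into 5 storage lockers stays within capacity, so 6 is optimal.

6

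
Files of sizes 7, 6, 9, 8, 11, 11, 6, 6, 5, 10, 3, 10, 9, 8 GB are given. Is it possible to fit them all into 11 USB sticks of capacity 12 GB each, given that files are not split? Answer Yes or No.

A valid assignment using 11 USB sticks:
  USB stick 1: 11 = 11
  USB stick 2: 11 = 11
  USB stick 3: 10 = 10
  USB stick 4: 10 = 10
  USB stick 5: 9 + 3 = 12
  USB stick 6: 9 = 9
  USB stick 7: 8 = 8
  USB stick 8: 8 = 8
  USB stick 9: 7 + 5 = 12
  USB stick 10: 6 + 6 = 12
  USB stick 11: 6 = 6
Every load is within 12 GB, so 11 USB sticks suffice.

Yes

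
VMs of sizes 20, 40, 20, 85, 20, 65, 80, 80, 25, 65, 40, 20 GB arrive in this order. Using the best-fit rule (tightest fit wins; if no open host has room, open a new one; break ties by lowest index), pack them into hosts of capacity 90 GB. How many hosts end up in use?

  20 → host 1 (new)  [load 20/90]
  40 → host 1  [load 60/90]
  20 → host 1  [load 80/90]
  85 → host 2 (new)  [load 85/90]
  20 → host 3 (new)  [load 20/90]
  65 → host 3  [load 85/90]
  80 → host 4 (new)  [load 80/90]
  80 → host 5 (new)  [load 80/90]
  25 → host 6 (new)  [load 25/90]
  65 → host 6  [load 90/90]
  40 → host 7 (new)  [load 40/90]
  20 → host 7  [load 60/90]
7 hosts opened.

7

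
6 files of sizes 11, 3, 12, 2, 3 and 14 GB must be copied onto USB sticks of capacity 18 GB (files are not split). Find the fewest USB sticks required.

Total = 14 + 12 + 11 + 3 + 3 + 2 = 45 GB.
Lower bound: ⌈45/18⌉ = 3 USB sticks.
A packing using 3 USB sticks:
  USB stick 1: 14 + 3 = 17
  USB stick 2: 12 + 3 + 2 = 17
  USB stick 3: 11 = 11
This matches the lower bound, so 3 is optimal.

3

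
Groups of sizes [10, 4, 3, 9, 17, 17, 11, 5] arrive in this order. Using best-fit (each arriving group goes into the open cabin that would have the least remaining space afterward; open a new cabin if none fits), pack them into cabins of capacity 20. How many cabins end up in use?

5

  10 → cabin 1 (new)  [load 10/20]
  4 → cabin 1  [load 14/20]
  3 → cabin 1  [load 17/20]
  9 → cabin 2 (new)  [load 9/20]
  17 → cabin 3 (new)  [load 17/20]
  17 → cabin 4 (new)  [load 17/20]
  11 → cabin 2  [load 20/20]
  5 → cabin 5 (new)  [load 5/20]
5 cabins opened.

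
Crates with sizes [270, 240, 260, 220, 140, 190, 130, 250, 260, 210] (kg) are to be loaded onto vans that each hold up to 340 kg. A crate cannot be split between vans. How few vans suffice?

8

Total = 270 + 260 + 260 + 250 + 240 + 220 + 210 + 190 + 140 + 130 = 2170 kg.
Lower bound: ⌈2170/340⌉ = 7 vans.
Also, 8 crates each exceed 170 kg, and no two of those can share a van, so at least 8 vans are needed.
A packing using 8 vans:
  van 1: 270 = 270
  van 2: 260 = 260
  van 3: 260 = 260
  van 4: 250 = 250
  van 5: 240 = 240
  van 6: 220 = 220
  van 7: 210 + 130 = 340
  van 8: 190 + 140 = 330
This matches the lower bound, so 8 is optimal.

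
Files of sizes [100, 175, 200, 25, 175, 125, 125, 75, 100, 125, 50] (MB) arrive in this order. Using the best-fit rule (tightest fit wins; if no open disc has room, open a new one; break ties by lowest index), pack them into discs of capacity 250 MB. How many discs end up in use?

  100 → disc 1 (new)  [load 100/250]
  175 → disc 2 (new)  [load 175/250]
  200 → disc 3 (new)  [load 200/250]
  25 → disc 3  [load 225/250]
  175 → disc 4 (new)  [load 175/250]
  125 → disc 1  [load 225/250]
  125 → disc 5 (new)  [load 125/250]
  75 → disc 2  [load 250/250]
  100 → disc 5  [load 225/250]
  125 → disc 6 (new)  [load 125/250]
  50 → disc 4  [load 225/250]
6 discs opened.

6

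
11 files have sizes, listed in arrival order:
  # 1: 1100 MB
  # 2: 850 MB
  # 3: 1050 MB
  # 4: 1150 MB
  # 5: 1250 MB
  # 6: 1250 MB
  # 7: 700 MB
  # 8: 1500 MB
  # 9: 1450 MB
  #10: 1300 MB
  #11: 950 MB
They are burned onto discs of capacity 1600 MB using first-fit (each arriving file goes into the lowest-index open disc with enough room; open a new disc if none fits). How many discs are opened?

  1100 → disc 1 (new)  [load 1100/1600]
  850 → disc 2 (new)  [load 850/1600]
  1050 → disc 3 (new)  [load 1050/1600]
  1150 → disc 4 (new)  [load 1150/1600]
  1250 → disc 5 (new)  [load 1250/1600]
  1250 → disc 6 (new)  [load 1250/1600]
  700 → disc 2  [load 1550/1600]
  1500 → disc 7 (new)  [load 1500/1600]
  1450 → disc 8 (new)  [load 1450/1600]
  1300 → disc 9 (new)  [load 1300/1600]
  950 → disc 10 (new)  [load 950/1600]
10 discs opened.

10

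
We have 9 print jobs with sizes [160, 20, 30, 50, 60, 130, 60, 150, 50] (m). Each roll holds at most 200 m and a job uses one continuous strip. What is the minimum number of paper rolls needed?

Total = 160 + 150 + 130 + 60 + 60 + 50 + 50 + 30 + 20 = 710 m.
Lower bound: ⌈710/200⌉ = 4 paper rolls.
A packing using 4 paper rolls:
  roll 1: 160 + 30 = 190
  roll 2: 150 + 50 = 200
  roll 3: 130 + 60 = 190
  roll 4: 60 + 50 + 20 = 130
This matches the lower bound, so 4 is optimal.

4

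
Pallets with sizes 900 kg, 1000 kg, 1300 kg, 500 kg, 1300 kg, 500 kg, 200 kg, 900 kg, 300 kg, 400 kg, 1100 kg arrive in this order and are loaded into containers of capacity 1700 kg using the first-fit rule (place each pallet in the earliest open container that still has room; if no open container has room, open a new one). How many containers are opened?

  900 → container 1 (new)  [load 900/1700]
  1000 → container 2 (new)  [load 1000/1700]
  1300 → container 3 (new)  [load 1300/1700]
  500 → container 1  [load 1400/1700]
  1300 → container 4 (new)  [load 1300/1700]
  500 → container 2  [load 1500/1700]
  200 → container 1  [load 1600/1700]
  900 → container 5 (new)  [load 900/1700]
  300 → container 3  [load 1600/1700]
  400 → container 4  [load 1700/1700]
  1100 → container 6 (new)  [load 1100/1700]
6 containers opened.

6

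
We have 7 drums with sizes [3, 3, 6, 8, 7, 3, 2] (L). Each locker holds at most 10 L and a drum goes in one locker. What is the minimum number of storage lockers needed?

4

Total = 8 + 7 + 6 + 3 + 3 + 3 + 2 = 32 L.
Lower bound: ⌈32/10⌉ = 4 storage lockers.
A packing using 4 storage lockers:
  locker 1: 8 + 2 = 10
  locker 2: 7 + 3 = 10
  locker 3: 6 + 3 = 9
  locker 4: 3 = 3
This matches the lower bound, so 4 is optimal.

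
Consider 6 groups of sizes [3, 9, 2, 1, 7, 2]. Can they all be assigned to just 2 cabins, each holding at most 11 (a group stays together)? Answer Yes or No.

No

Total = 24; ⌈24/11⌉ = 3.
At least 3 cabins are required, but only 2 are allowed.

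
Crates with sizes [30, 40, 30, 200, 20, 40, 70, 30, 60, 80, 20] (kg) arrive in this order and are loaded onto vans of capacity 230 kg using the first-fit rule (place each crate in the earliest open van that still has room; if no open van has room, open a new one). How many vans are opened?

  30 → van 1 (new)  [load 30/230]
  40 → van 1  [load 70/230]
  30 → van 1  [load 100/230]
  200 → van 2 (new)  [load 200/230]
  20 → van 1  [load 120/230]
  40 → van 1  [load 160/230]
  70 → van 1  [load 230/230]
  30 → van 2  [load 230/230]
  60 → van 3 (new)  [load 60/230]
  80 → van 3  [load 140/230]
  20 → van 3  [load 160/230]
3 vans opened.

3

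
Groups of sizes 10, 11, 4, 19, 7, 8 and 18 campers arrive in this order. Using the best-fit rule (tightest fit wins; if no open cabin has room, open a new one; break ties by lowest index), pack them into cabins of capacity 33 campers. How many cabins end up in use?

3

  10 → cabin 1 (new)  [load 10/33]
  11 → cabin 1  [load 21/33]
  4 → cabin 1  [load 25/33]
  19 → cabin 2 (new)  [load 19/33]
  7 → cabin 1  [load 32/33]
  8 → cabin 2  [load 27/33]
  18 → cabin 3 (new)  [load 18/33]
3 cabins opened.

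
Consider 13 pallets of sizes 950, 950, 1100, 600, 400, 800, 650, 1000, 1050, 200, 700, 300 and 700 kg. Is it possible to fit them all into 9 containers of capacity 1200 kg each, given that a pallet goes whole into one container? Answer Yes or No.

Total = 9400 kg; ⌈9400/1200⌉ = 8.
9 pallets each exceed half the capacity and cannot share a container, forcing at least 9 containers.
The bound of 9 does not rule out 9, but exhaustive search shows no assignment into 9 containers of capacity 1200 kg exists — the minimum is 10.

No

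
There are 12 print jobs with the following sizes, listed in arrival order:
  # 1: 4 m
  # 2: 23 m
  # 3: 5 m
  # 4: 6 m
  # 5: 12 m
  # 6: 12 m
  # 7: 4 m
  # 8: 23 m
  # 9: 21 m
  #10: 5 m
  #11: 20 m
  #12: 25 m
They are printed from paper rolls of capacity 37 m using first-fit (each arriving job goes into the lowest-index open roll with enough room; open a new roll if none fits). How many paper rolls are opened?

  4 → roll 1 (new)  [load 4/37]
  23 → roll 1  [load 27/37]
  5 → roll 1  [load 32/37]
  6 → roll 2 (new)  [load 6/37]
  12 → roll 2  [load 18/37]
  12 → roll 2  [load 30/37]
  4 → roll 1  [load 36/37]
  23 → roll 3 (new)  [load 23/37]
  21 → roll 4 (new)  [load 21/37]
  5 → roll 2  [load 35/37]
  20 → roll 5 (new)  [load 20/37]
  25 → roll 6 (new)  [load 25/37]
6 paper rolls opened.

6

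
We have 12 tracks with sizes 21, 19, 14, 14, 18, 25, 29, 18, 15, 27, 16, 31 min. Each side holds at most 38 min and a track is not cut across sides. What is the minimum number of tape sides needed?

Total = 31 + 29 + 27 + 25 + 21 + 19 + 18 + 18 + 16 + 15 + 14 + 14 = 247 min.
Lower bound: ⌈247/38⌉ = 7 tape sides.
A packing using 8 tape sides:
  side 1: 31 = 31
  side 2: 29 = 29
  side 3: 27 = 27
  side 4: 25 = 25
  side 5: 21 + 16 = 37
  side 6: 19 + 18 = 37
  side 7: 18 + 15 = 33
  side 8: 14 + 14 = 28
No arrangement into 7 tape sides stays within capacity, so 8 is optimal.

8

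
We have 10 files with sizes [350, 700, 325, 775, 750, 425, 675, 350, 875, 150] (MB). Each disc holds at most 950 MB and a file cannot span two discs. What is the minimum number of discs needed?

Total = 875 + 775 + 750 + 700 + 675 + 425 + 350 + 350 + 325 + 150 = 5375 MB.
Lower bound: ⌈5375/950⌉ = 6 discs.
A packing using 7 discs:
  disc 1: 875 = 875
  disc 2: 775 + 150 = 925
  disc 3: 750 = 750
  disc 4: 700 = 700
  disc 5: 675 = 675
  disc 6: 425 + 350 = 775
  disc 7: 350 + 325 = 675
No arrangement into 6 discs stays within capacity, so 7 is optimal.

7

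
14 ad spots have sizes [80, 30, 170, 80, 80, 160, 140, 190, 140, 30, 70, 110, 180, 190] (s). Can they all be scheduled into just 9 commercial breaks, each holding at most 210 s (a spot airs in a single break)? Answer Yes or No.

A valid assignment using 9 commercial breaks:
  break 1: 190 = 190
  break 2: 190 = 190
  break 3: 180 + 30 = 210
  break 4: 170 + 30 = 200
  break 5: 160 = 160
  break 6: 140 + 70 = 210
  break 7: 140 = 140
  break 8: 110 + 80 = 190
  break 9: 80 + 80 = 160
Every load is within 210 s, so 9 commercial breaks suffice.

Yes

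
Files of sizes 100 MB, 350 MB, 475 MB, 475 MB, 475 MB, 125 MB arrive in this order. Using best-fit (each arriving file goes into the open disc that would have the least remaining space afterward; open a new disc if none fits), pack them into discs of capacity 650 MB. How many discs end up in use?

4

  100 → disc 1 (new)  [load 100/650]
  350 → disc 1  [load 450/650]
  475 → disc 2 (new)  [load 475/650]
  475 → disc 3 (new)  [load 475/650]
  475 → disc 4 (new)  [load 475/650]
  125 → disc 2  [load 600/650]
4 discs opened.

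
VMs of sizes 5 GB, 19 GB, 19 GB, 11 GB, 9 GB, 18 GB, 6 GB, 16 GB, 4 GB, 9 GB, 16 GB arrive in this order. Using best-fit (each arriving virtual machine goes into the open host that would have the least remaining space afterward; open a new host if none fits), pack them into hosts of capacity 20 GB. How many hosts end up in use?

  5 → host 1 (new)  [load 5/20]
  19 → host 2 (new)  [load 19/20]
  19 → host 3 (new)  [load 19/20]
  11 → host 1  [load 16/20]
  9 → host 4 (new)  [load 9/20]
  18 → host 5 (new)  [load 18/20]
  6 → host 4  [load 15/20]
  16 → host 6 (new)  [load 16/20]
  4 → host 1  [load 20/20]
  9 → host 7 (new)  [load 9/20]
  16 → host 8 (new)  [load 16/20]
8 hosts opened.

8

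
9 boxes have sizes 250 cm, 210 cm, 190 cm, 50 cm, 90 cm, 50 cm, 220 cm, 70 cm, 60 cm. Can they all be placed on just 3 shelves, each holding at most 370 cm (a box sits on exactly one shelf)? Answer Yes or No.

Total = 1190 cm; ⌈1190/370⌉ = 4.
At least 4 shelves are required, but only 3 are allowed.

No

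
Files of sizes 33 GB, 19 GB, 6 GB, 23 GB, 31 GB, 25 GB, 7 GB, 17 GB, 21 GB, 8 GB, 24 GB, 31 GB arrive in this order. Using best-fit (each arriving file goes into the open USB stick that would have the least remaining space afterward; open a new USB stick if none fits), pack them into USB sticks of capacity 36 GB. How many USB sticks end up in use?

  33 → USB stick 1 (new)  [load 33/36]
  19 → USB stick 2 (new)  [load 19/36]
  6 → USB stick 2  [load 25/36]
  23 → USB stick 3 (new)  [load 23/36]
  31 → USB stick 4 (new)  [load 31/36]
  25 → USB stick 5 (new)  [load 25/36]
  7 → USB stick 2  [load 32/36]
  17 → USB stick 6 (new)  [load 17/36]
  21 → USB stick 7 (new)  [load 21/36]
  8 → USB stick 5  [load 33/36]
  24 → USB stick 8 (new)  [load 24/36]
  31 → USB stick 9 (new)  [load 31/36]
9 USB sticks opened.

9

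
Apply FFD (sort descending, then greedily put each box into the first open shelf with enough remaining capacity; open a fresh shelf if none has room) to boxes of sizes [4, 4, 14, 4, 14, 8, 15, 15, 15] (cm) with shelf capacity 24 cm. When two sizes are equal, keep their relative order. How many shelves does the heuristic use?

Sorted descending: 15, 15, 15, 14, 14, 8, 4, 4, 4.
  15 → shelf 1 (new)  [load 15/24]
  15 → shelf 2 (new)  [load 15/24]
  15 → shelf 3 (new)  [load 15/24]
  14 → shelf 4 (new)  [load 14/24]
  14 → shelf 5 (new)  [load 14/24]
  8 → shelf 1  [load 23/24]
  4 → shelf 2  [load 19/24]
  4 → shelf 2  [load 23/24]
  4 → shelf 3  [load 19/24]
5 shelves opened.

5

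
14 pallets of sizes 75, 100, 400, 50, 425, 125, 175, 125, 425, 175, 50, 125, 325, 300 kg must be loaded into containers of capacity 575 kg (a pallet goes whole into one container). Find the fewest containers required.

Total = 425 + 425 + 400 + 325 + 300 + 175 + 175 + 125 + 125 + 125 + 100 + 75 + 50 + 50 = 2875 kg.
Lower bound: ⌈2875/575⌉ = 5 containers.
A packing using 6 containers:
  container 1: 425 + 125 = 550
  container 2: 425 + 125 = 550
  container 3: 400 + 175 = 575
  container 4: 325 + 175 + 75 = 575
  container 5: 300 + 125 + 100 + 50 = 575
  container 6: 50 = 50
No arrangement into 5 containers stays within capacity, so 6 is optimal.

6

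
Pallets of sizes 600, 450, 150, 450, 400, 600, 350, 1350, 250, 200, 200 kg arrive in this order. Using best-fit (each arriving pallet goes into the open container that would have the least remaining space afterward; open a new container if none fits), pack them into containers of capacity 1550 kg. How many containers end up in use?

4

  600 → container 1 (new)  [load 600/1550]
  450 → container 1  [load 1050/1550]
  150 → container 1  [load 1200/1550]
  450 → container 2 (new)  [load 450/1550]
  400 → container 2  [load 850/1550]
  600 → container 2  [load 1450/1550]
  350 → container 1  [load 1550/1550]
  1350 → container 3 (new)  [load 1350/1550]
  250 → container 4 (new)  [load 250/1550]
  200 → container 3  [load 1550/1550]
  200 → container 4  [load 450/1550]
4 containers opened.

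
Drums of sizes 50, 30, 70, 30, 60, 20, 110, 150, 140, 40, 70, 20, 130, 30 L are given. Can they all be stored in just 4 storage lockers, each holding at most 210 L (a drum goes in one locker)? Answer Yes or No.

Total = 950 L; ⌈950/210⌉ = 5.
At least 5 storage lockers are required, but only 4 are allowed.

No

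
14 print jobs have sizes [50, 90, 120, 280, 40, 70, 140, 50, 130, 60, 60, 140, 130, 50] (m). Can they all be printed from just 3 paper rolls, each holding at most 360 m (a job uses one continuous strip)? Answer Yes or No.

Total = 1410 m; ⌈1410/360⌉ = 4.
At least 4 paper rolls are required, but only 3 are allowed.

No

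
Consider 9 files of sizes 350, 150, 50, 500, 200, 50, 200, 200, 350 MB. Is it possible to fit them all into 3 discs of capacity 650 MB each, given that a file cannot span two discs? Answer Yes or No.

No

Total = 2050 MB; ⌈2050/650⌉ = 4.
At least 4 discs are required, but only 3 are allowed.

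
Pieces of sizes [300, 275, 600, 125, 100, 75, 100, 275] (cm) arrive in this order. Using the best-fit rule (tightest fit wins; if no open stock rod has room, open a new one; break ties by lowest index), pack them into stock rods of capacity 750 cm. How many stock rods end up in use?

  300 → stock rod 1 (new)  [load 300/750]
  275 → stock rod 1  [load 575/750]
  600 → stock rod 2 (new)  [load 600/750]
  125 → stock rod 2  [load 725/750]
  100 → stock rod 1  [load 675/750]
  75 → stock rod 1  [load 750/750]
  100 → stock rod 3 (new)  [load 100/750]
  275 → stock rod 3  [load 375/750]
3 stock rods opened.

3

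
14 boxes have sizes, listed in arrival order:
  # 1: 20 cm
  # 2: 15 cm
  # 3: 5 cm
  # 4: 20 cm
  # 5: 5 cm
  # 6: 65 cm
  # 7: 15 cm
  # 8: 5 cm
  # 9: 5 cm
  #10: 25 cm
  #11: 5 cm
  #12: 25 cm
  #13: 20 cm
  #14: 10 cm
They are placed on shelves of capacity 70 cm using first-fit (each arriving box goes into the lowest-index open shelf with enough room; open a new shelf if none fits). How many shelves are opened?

4

  20 → shelf 1 (new)  [load 20/70]
  15 → shelf 1  [load 35/70]
  5 → shelf 1  [load 40/70]
  20 → shelf 1  [load 60/70]
  5 → shelf 1  [load 65/70]
  65 → shelf 2 (new)  [load 65/70]
  15 → shelf 3 (new)  [load 15/70]
  5 → shelf 1  [load 70/70]
  5 → shelf 2  [load 70/70]
  25 → shelf 3  [load 40/70]
  5 → shelf 3  [load 45/70]
  25 → shelf 3  [load 70/70]
  20 → shelf 4 (new)  [load 20/70]
  10 → shelf 4  [load 30/70]
4 shelves opened.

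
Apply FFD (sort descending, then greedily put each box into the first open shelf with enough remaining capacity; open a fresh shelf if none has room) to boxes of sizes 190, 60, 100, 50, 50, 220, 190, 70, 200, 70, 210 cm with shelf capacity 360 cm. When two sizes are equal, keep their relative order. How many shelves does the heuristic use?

5

Sorted descending: 220, 210, 200, 190, 190, 100, 70, 70, 60, 50, 50.
  220 → shelf 1 (new)  [load 220/360]
  210 → shelf 2 (new)  [load 210/360]
  200 → shelf 3 (new)  [load 200/360]
  190 → shelf 4 (new)  [load 190/360]
  190 → shelf 5 (new)  [load 190/360]
  100 → shelf 1  [load 320/360]
  70 → shelf 2  [load 280/360]
  70 → shelf 2  [load 350/360]
  60 → shelf 3  [load 260/360]
  50 → shelf 3  [load 310/360]
  50 → shelf 3  [load 360/360]
5 shelves opened.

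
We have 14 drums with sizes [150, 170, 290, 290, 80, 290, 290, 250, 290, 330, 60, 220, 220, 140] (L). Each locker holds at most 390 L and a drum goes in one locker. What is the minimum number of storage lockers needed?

9

Total = 330 + 290 + 290 + 290 + 290 + 290 + 250 + 220 + 220 + 170 + 150 + 140 + 80 + 60 = 3070 L.
Lower bound: ⌈3070/390⌉ = 8 storage lockers.
Also, 9 drums each exceed 195 L, and no two of those can share a locker, so at least 9 storage lockers are needed.
A packing using 9 storage lockers:
  locker 1: 330 + 60 = 390
  locker 2: 290 + 80 = 370
  locker 3: 290 = 290
  locker 4: 290 = 290
  locker 5: 290 = 290
  locker 6: 290 = 290
  locker 7: 250 + 140 = 390
  locker 8: 220 + 170 = 390
  locker 9: 220 + 150 = 370
This matches the lower bound, so 9 is optimal.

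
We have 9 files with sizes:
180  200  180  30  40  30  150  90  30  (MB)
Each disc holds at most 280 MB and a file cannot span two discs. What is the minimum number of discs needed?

4

Total = 200 + 180 + 180 + 150 + 90 + 40 + 30 + 30 + 30 = 930 MB.
Lower bound: ⌈930/280⌉ = 4 discs.
A packing using 4 discs:
  disc 1: 200 + 40 + 30 = 270
  disc 2: 180 + 90 = 270
  disc 3: 180 + 30 + 30 = 240
  disc 4: 150 = 150
This matches the lower bound, so 4 is optimal.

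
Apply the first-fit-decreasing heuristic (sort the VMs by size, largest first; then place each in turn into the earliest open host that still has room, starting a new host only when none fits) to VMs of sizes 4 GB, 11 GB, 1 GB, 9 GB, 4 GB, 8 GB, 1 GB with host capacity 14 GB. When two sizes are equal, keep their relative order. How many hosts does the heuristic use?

3

Sorted descending: 11, 9, 8, 4, 4, 1, 1.
  11 → host 1 (new)  [load 11/14]
  9 → host 2 (new)  [load 9/14]
  8 → host 3 (new)  [load 8/14]
  4 → host 2  [load 13/14]
  4 → host 3  [load 12/14]
  1 → host 1  [load 12/14]
  1 → host 1  [load 13/14]
3 hosts opened.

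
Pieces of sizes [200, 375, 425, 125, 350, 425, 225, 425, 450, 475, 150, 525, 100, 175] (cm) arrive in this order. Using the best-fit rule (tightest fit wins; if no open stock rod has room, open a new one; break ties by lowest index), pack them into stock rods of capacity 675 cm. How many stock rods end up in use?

  200 → stock rod 1 (new)  [load 200/675]
  375 → stock rod 1  [load 575/675]
  425 → stock rod 2 (new)  [load 425/675]
  125 → stock rod 2  [load 550/675]
  350 → stock rod 3 (new)  [load 350/675]
  425 → stock rod 4 (new)  [load 425/675]
  225 → stock rod 4  [load 650/675]
  425 → stock rod 5 (new)  [load 425/675]
  450 → stock rod 6 (new)  [load 450/675]
  475 → stock rod 7 (new)  [load 475/675]
  150 → stock rod 7  [load 625/675]
  525 → stock rod 8 (new)  [load 525/675]
  100 → stock rod 1  [load 675/675]
  175 → stock rod 6  [load 625/675]
8 stock rods opened.

8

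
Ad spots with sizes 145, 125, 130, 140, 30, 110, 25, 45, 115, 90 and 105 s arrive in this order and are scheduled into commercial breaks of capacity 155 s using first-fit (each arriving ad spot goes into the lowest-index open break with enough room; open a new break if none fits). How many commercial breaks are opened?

8

  145 → break 1 (new)  [load 145/155]
  125 → break 2 (new)  [load 125/155]
  130 → break 3 (new)  [load 130/155]
  140 → break 4 (new)  [load 140/155]
  30 → break 2  [load 155/155]
  110 → break 5 (new)  [load 110/155]
  25 → break 3  [load 155/155]
  45 → break 5  [load 155/155]
  115 → break 6 (new)  [load 115/155]
  90 → break 7 (new)  [load 90/155]
  105 → break 8 (new)  [load 105/155]
8 commercial breaks opened.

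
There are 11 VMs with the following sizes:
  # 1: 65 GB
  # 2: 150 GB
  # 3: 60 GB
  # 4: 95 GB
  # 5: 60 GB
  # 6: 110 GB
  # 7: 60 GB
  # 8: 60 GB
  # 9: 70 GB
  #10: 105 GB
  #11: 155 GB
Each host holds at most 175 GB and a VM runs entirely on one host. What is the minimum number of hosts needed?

Total = 155 + 150 + 110 + 105 + 95 + 70 + 65 + 60 + 60 + 60 + 60 = 990 GB.
Lower bound: ⌈990/175⌉ = 6 hosts.
A packing using 7 hosts:
  host 1: 155 = 155
  host 2: 150 = 150
  host 3: 110 + 65 = 175
  host 4: 105 + 70 = 175
  host 5: 95 + 60 = 155
  host 6: 60 + 60 = 120
  host 7: 60 = 60
No arrangement into 6 hosts stays within capacity, so 7 is optimal.

7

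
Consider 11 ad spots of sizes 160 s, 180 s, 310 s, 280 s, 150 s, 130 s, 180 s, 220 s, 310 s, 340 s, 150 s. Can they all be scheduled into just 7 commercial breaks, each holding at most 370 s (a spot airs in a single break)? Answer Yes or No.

Total = 2410 s; ⌈2410/370⌉ = 7.
The bound of 7 does not rule out 7, but exhaustive search shows no assignment into 7 commercial breaks of capacity 370 s exists — the minimum is 8.

No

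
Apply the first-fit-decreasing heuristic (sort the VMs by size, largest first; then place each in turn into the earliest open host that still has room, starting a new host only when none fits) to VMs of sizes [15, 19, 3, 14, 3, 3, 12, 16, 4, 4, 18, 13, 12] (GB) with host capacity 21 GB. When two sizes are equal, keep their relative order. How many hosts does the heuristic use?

Sorted descending: 19, 18, 16, 15, 14, 13, 12, 12, 4, 4, 3, 3, 3.
  19 → host 1 (new)  [load 19/21]
  18 → host 2 (new)  [load 18/21]
  16 → host 3 (new)  [load 16/21]
  15 → host 4 (new)  [load 15/21]
  14 → host 5 (new)  [load 14/21]
  13 → host 6 (new)  [load 13/21]
  12 → host 7 (new)  [load 12/21]
  12 → host 8 (new)  [load 12/21]
  4 → host 3  [load 20/21]
  4 → host 4  [load 19/21]
  3 → host 2  [load 21/21]
  3 → host 5  [load 17/21]
  3 → host 5  [load 20/21]
8 hosts opened.

8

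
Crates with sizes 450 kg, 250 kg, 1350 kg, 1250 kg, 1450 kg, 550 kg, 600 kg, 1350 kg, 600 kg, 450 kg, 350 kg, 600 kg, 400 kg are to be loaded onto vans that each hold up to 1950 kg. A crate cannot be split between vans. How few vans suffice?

Total = 1450 + 1350 + 1350 + 1250 + 600 + 600 + 600 + 550 + 450 + 450 + 400 + 350 + 250 = 9650 kg.
Lower bound: ⌈9650/1950⌉ = 5 vans.
A packing using 5 vans:
  van 1: 1450 + 450 = 1900
  van 2: 1350 + 600 = 1950
  van 3: 1350 + 600 = 1950
  van 4: 1250 + 450 + 250 = 1950
  van 5: 600 + 550 + 400 + 350 = 1900
This matches the lower bound, so 5 is optimal.

5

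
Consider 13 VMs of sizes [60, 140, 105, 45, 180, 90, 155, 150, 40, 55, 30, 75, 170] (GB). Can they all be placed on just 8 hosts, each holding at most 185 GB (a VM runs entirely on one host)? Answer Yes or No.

Yes

A valid assignment using 8 hosts:
  host 1: 180 = 180
  host 2: 170 = 170
  host 3: 155 + 30 = 185
  host 4: 150 = 150
  host 5: 140 + 45 = 185
  host 6: 105 + 75 = 180
  host 7: 90 + 60 = 150
  host 8: 55 + 40 = 95
Every load is within 185 GB, so 8 hosts suffice.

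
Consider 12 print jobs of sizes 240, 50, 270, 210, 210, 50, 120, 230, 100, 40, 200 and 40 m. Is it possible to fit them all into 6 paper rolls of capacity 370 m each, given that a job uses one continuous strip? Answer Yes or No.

A valid assignment using 6 paper rolls:
  roll 1: 270 + 100 = 370
  roll 2: 240 + 120 = 360
  roll 3: 230 + 50 + 50 + 40 = 370
  roll 4: 210 + 40 = 250
  roll 5: 210 = 210
  roll 6: 200 = 200
Every load is within 370 m, so 6 paper rolls suffice.

Yes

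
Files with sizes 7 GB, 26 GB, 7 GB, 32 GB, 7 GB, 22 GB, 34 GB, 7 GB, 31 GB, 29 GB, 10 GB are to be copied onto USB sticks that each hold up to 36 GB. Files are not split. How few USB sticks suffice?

7

Total = 34 + 32 + 31 + 29 + 26 + 22 + 10 + 7 + 7 + 7 + 7 = 212 GB.
Lower bound: ⌈212/36⌉ = 6 USB sticks.
A packing using 7 USB sticks:
  USB stick 1: 34 = 34
  USB stick 2: 32 = 32
  USB stick 3: 31 = 31
  USB stick 4: 29 + 7 = 36
  USB stick 5: 26 + 10 = 36
  USB stick 6: 22 + 7 + 7 = 36
  USB stick 7: 7 = 7
No arrangement into 6 USB sticks stays within capacity, so 7 is optimal.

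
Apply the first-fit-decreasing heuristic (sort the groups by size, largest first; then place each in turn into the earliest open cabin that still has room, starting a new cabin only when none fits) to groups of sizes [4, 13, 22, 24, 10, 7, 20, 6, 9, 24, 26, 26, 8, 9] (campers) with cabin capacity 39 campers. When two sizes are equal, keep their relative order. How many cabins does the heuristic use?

6

Sorted descending: 26, 26, 24, 24, 22, 20, 13, 10, 9, 9, 8, 7, 6, 4.
  26 → cabin 1 (new)  [load 26/39]
  26 → cabin 2 (new)  [load 26/39]
  24 → cabin 3 (new)  [load 24/39]
  24 → cabin 4 (new)  [load 24/39]
  22 → cabin 5 (new)  [load 22/39]
  20 → cabin 6 (new)  [load 20/39]
  13 → cabin 1  [load 39/39]
  10 → cabin 2  [load 36/39]
  9 → cabin 3  [load 33/39]
  9 → cabin 4  [load 33/39]
  8 → cabin 5  [load 30/39]
  7 → cabin 5  [load 37/39]
  6 → cabin 3  [load 39/39]
  4 → cabin 4  [load 37/39]
6 cabins opened.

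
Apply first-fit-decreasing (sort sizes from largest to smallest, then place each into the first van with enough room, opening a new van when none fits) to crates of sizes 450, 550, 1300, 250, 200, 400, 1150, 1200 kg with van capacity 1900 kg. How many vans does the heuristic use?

3

Sorted descending: 1300, 1200, 1150, 550, 450, 400, 250, 200.
  1300 → van 1 (new)  [load 1300/1900]
  1200 → van 2 (new)  [load 1200/1900]
  1150 → van 3 (new)  [load 1150/1900]
  550 → van 1  [load 1850/1900]
  450 → van 2  [load 1650/1900]
  400 → van 3  [load 1550/1900]
  250 → van 2  [load 1900/1900]
  200 → van 3  [load 1750/1900]
3 vans opened.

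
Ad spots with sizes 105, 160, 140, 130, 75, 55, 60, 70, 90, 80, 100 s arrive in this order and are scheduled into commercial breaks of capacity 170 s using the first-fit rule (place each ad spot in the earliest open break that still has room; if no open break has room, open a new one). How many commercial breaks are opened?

8

  105 → break 1 (new)  [load 105/170]
  160 → break 2 (new)  [load 160/170]
  140 → break 3 (new)  [load 140/170]
  130 → break 4 (new)  [load 130/170]
  75 → break 5 (new)  [load 75/170]
  55 → break 1  [load 160/170]
  60 → break 5  [load 135/170]
  70 → break 6 (new)  [load 70/170]
  90 → break 6  [load 160/170]
  80 → break 7 (new)  [load 80/170]
  100 → break 8 (new)  [load 100/170]
8 commercial breaks opened.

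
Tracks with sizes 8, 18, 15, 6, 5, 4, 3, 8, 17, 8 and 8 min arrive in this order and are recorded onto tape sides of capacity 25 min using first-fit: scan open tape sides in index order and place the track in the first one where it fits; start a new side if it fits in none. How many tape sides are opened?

5

  8 → side 1 (new)  [load 8/25]
  18 → side 2 (new)  [load 18/25]
  15 → side 1  [load 23/25]
  6 → side 2  [load 24/25]
  5 → side 3 (new)  [load 5/25]
  4 → side 3  [load 9/25]
  3 → side 3  [load 12/25]
  8 → side 3  [load 20/25]
  17 → side 4 (new)  [load 17/25]
  8 → side 4  [load 25/25]
  8 → side 5 (new)  [load 8/25]
5 tape sides opened.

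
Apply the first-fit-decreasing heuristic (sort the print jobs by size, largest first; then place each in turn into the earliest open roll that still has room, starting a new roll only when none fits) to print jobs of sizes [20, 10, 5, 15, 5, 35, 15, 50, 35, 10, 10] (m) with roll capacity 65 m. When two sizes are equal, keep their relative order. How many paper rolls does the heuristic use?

Sorted descending: 50, 35, 35, 20, 15, 15, 10, 10, 10, 5, 5.
  50 → roll 1 (new)  [load 50/65]
  35 → roll 2 (new)  [load 35/65]
  35 → roll 3 (new)  [load 35/65]
  20 → roll 2  [load 55/65]
  15 → roll 1  [load 65/65]
  15 → roll 3  [load 50/65]
  10 → roll 2  [load 65/65]
  10 → roll 3  [load 60/65]
  10 → roll 4 (new)  [load 10/65]
  5 → roll 3  [load 65/65]
  5 → roll 4  [load 15/65]
4 paper rolls opened.

4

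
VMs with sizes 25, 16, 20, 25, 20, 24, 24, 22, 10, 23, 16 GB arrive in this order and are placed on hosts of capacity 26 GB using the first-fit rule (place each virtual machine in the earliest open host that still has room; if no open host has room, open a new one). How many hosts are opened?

  25 → host 1 (new)  [load 25/26]
  16 → host 2 (new)  [load 16/26]
  20 → host 3 (new)  [load 20/26]
  25 → host 4 (new)  [load 25/26]
  20 → host 5 (new)  [load 20/26]
  24 → host 6 (new)  [load 24/26]
  24 → host 7 (new)  [load 24/26]
  22 → host 8 (new)  [load 22/26]
  10 → host 2  [load 26/26]
  23 → host 9 (new)  [load 23/26]
  16 → host 10 (new)  [load 16/26]
10 hosts opened.

10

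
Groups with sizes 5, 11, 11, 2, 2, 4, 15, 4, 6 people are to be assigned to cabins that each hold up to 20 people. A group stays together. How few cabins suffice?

4

Total = 15 + 11 + 11 + 6 + 5 + 4 + 4 + 2 + 2 = 60 people.
Lower bound: ⌈60/20⌉ = 3 cabins.
A packing using 4 cabins:
  cabin 1: 15 + 5 = 20
  cabin 2: 11 + 6 + 2 = 19
  cabin 3: 11 + 4 + 4 = 19
  cabin 4: 2 = 2
No arrangement into 3 cabins stays within capacity, so 4 is optimal.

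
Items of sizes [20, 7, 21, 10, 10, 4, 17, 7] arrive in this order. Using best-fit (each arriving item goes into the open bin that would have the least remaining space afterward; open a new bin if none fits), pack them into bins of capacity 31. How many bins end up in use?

4

  20 → bin 1 (new)  [load 20/31]
  7 → bin 1  [load 27/31]
  21 → bin 2 (new)  [load 21/31]
  10 → bin 2  [load 31/31]
  10 → bin 3 (new)  [load 10/31]
  4 → bin 1  [load 31/31]
  17 → bin 3  [load 27/31]
  7 → bin 4 (new)  [load 7/31]
4 bins opened.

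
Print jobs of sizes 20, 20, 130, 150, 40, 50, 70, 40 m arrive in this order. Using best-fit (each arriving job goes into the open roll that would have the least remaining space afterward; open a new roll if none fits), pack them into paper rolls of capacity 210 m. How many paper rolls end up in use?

3

  20 → roll 1 (new)  [load 20/210]
  20 → roll 1  [load 40/210]
  130 → roll 1  [load 170/210]
  150 → roll 2 (new)  [load 150/210]
  40 → roll 1  [load 210/210]
  50 → roll 2  [load 200/210]
  70 → roll 3 (new)  [load 70/210]
  40 → roll 3  [load 110/210]
3 paper rolls opened.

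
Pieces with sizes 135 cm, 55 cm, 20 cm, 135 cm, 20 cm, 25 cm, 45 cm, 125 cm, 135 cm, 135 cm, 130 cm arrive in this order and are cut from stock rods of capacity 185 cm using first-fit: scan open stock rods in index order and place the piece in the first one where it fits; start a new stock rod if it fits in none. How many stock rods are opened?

  135 → stock rod 1 (new)  [load 135/185]
  55 → stock rod 2 (new)  [load 55/185]
  20 → stock rod 1  [load 155/185]
  135 → stock rod 3 (new)  [load 135/185]
  20 → stock rod 1  [load 175/185]
  25 → stock rod 2  [load 80/185]
  45 → stock rod 2  [load 125/185]
  125 → stock rod 4 (new)  [load 125/185]
  135 → stock rod 5 (new)  [load 135/185]
  135 → stock rod 6 (new)  [load 135/185]
  130 → stock rod 7 (new)  [load 130/185]
7 stock rods opened.

7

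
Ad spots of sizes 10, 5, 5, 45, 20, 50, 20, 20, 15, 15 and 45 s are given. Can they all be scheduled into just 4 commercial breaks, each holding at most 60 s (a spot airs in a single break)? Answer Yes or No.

Total = 250 s; ⌈250/60⌉ = 5.
At least 5 commercial breaks are required, but only 4 are allowed.

No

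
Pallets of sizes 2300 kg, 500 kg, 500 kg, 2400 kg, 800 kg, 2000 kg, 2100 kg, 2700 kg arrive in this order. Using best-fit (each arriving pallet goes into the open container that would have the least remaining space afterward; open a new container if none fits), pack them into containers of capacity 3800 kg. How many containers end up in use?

  2300 → container 1 (new)  [load 2300/3800]
  500 → container 1  [load 2800/3800]
  500 → container 1  [load 3300/3800]
  2400 → container 2 (new)  [load 2400/3800]
  800 → container 2  [load 3200/3800]
  2000 → container 3 (new)  [load 2000/3800]
  2100 → container 4 (new)  [load 2100/3800]
  2700 → container 5 (new)  [load 2700/3800]
5 containers opened.

5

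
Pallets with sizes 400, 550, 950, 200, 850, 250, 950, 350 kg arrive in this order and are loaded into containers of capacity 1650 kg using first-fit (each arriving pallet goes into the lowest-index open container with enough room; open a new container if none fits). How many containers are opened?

4

  400 → container 1 (new)  [load 400/1650]
  550 → container 1  [load 950/1650]
  950 → container 2 (new)  [load 950/1650]
  200 → container 1  [load 1150/1650]
  850 → container 3 (new)  [load 850/1650]
  250 → container 1  [load 1400/1650]
  950 → container 4 (new)  [load 950/1650]
  350 → container 2  [load 1300/1650]
4 containers opened.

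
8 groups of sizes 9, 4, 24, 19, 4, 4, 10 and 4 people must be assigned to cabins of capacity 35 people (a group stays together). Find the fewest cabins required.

Total = 24 + 19 + 10 + 9 + 4 + 4 + 4 + 4 = 78 people.
Lower bound: ⌈78/35⌉ = 3 cabins.
A packing using 3 cabins:
  cabin 1: 24 + 10 = 34
  cabin 2: 19 + 9 + 4 = 32
  cabin 3: 4 + 4 + 4 = 12
This matches the lower bound, so 3 is optimal.

3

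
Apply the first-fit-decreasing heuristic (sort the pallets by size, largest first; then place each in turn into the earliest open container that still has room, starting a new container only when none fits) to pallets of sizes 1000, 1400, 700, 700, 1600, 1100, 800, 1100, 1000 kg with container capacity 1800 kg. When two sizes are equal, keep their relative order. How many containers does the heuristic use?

Sorted descending: 1600, 1400, 1100, 1100, 1000, 1000, 800, 700, 700.
  1600 → container 1 (new)  [load 1600/1800]
  1400 → container 2 (new)  [load 1400/1800]
  1100 → container 3 (new)  [load 1100/1800]
  1100 → container 4 (new)  [load 1100/1800]
  1000 → container 5 (new)  [load 1000/1800]
  1000 → container 6 (new)  [load 1000/1800]
  800 → container 5  [load 1800/1800]
  700 → container 3  [load 1800/1800]
  700 → container 4  [load 1800/1800]
6 containers opened.

6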